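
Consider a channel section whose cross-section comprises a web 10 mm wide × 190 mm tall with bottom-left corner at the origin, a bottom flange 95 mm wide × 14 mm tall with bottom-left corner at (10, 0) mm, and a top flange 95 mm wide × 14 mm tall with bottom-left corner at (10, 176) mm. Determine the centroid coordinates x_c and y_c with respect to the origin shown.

x_c = 35.62 mm, y_c = 95.00 mm

Part | A | x̄ᵢ | ȳᵢ | A·x̄ᵢ | A·ȳᵢ
web | 1900.00 | 5.00 | 95.00 | 9500.00 | 180500.00
bottom flange | 1330.00 | 57.50 | 7.00 | 76475.00 | 9310.00
top flange | 1330.00 | 57.50 | 183.00 | 76475.00 | 243390.00
Σ | 4560.00 |  |  | 162450.00 | 433200.00
x_c = 162450.00 / 4560.00 = 35.62 mm
y_c = 433200.00 / 4560.00 = 95.00 mm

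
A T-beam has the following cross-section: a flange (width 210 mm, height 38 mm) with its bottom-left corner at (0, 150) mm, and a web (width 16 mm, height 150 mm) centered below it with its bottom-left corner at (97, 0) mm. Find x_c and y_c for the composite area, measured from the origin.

Part | A | x̄ᵢ | ȳᵢ | A·x̄ᵢ | A·ȳᵢ
web | 2400.00 | 105.00 | 75.00 | 252000.00 | 180000.00
flange | 7980.00 | 105.00 | 169.00 | 837900.00 | 1348620.00
Σ | 10380.00 |  |  | 1089900.00 | 1528620.00
x_c = 1089900.00 / 10380.00 = 105.00 mm
y_c = 1528620.00 / 10380.00 = 147.27 mm

x_c = 105.00 mm, y_c = 147.27 mm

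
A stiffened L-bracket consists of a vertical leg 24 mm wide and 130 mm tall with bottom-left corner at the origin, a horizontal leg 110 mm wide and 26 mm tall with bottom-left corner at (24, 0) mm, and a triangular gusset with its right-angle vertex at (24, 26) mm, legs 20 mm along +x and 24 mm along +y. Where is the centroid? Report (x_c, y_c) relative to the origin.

vertical leg: A = 24 × 130 = 3120.00, centroid at (12.00, 65.00).
horizontal leg: A = 110 × 26 = 2860.00, centroid at (79.00, 13.00).
gusset: A = ½·20·24 = 240.00, centroid at (30.67, 34.00).
ΣA = 6220.00 mm²
ΣAx_c = (3120.00)(12.00) + (2860.00)(79.00) + (240.00)(30.67) = 270740.00 mm³
ΣAy_c = (3120.00)(65.00) + (2860.00)(13.00) + (240.00)(34.00) = 248140.00 mm³
x_c = 270740.00 / 6220.00 = 43.53 mm
y_c = 248140.00 / 6220.00 = 39.89 mm

x_c = 43.53 mm, y_c = 39.89 mm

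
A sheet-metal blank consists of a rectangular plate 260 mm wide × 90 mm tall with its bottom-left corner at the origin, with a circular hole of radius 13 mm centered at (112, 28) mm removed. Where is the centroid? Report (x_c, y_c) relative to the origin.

x_c = 130.42 mm, y_c = 45.39 mm

plate: A = 260 × 90 = 23400.00, centroid at (130.00, 45.00).
hole: A = −π·13² = -530.93, centroid at (112.00, 28.00).
ΣA = 22869.07 mm²
ΣAx_c = (23400.00)(130.00) + (-530.93)(112.00) = 2982535.93 mm³
ΣAy_c = (23400.00)(45.00) + (-530.93)(28.00) = 1038133.98 mm³
x_c = 2982535.93 / 22869.07 = 130.42 mm
y_c = 1038133.98 / 22869.07 = 45.39 mm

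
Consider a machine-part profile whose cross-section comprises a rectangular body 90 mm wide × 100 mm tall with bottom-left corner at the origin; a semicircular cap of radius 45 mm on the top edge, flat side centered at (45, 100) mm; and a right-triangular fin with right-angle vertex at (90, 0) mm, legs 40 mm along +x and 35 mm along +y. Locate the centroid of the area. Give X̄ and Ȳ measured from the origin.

rectangular body: A = 90 × 100 = 9000.00, centroid at (45.00, 50.00).
semicircular top: A = ½π·45² = 3180.86, centroid at (45.00, 119.10).
triangular fin: A = ½·40·35 = 700.00, centroid at (103.33, 11.67).
ΣA = 12880.86 mm²
ΣAX̄ = (9000.00)(45.00) + (3180.86)(45.00) + (700.00)(103.33) = 620472.15 mm³
ΣAȲ = (9000.00)(50.00) + (3180.86)(119.10) + (700.00)(11.67) = 837002.92 mm³
X̄ = 620472.15 / 12880.86 = 48.17 mm
Ȳ = 837002.92 / 12880.86 = 64.98 mm

X̄ = 48.17 mm, Ȳ = 64.98 mm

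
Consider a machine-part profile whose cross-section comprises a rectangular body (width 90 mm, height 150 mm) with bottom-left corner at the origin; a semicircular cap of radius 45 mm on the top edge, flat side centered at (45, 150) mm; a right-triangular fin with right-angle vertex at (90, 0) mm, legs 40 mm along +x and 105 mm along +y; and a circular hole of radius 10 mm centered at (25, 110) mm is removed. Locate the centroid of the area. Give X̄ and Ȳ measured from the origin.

X̄ = 51.97 mm, Ȳ = 86.06 mm

rectangular body: A = 90 × 150 = 13500.00, centroid at (45.00, 75.00).
semicircular top: A = ½π·45² = 3180.86, centroid at (45.00, 169.10).
triangular fin: A = ½·40·105 = 2100.00, centroid at (103.33, 35.00).
hole: A = −π·10² = -314.16, centroid at (25.00, 110.00).
ΣA = 18466.70 mm²
ΣAX̄ = (13500.00)(45.00) + (3180.86)(45.00) + (2100.00)(103.33) + (-314.16)(25.00) = 959784.83 mm³
ΣAȲ = (13500.00)(75.00) + (3180.86)(169.10) + (2100.00)(35.00) + (-314.16)(110.00) = 1589321.87 mm³
X̄ = 959784.83 / 18466.70 = 51.97 mm
Ȳ = 1589321.87 / 18466.70 = 86.06 mm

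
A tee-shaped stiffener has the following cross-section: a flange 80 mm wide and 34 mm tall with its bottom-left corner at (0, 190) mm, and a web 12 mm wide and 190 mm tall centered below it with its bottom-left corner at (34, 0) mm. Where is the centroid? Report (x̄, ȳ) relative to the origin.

x̄ = 40.00 mm, ȳ = 155.93 mm

web: A = 12 × 190 = 2280.00, centroid at (40.00, 95.00).
flange: A = 80 × 34 = 2720.00, centroid at (40.00, 207.00).
ΣA = 5000.00 mm²
ΣAx̄ = (2280.00)(40.00) + (2720.00)(40.00) = 200000.00 mm³
ΣAȳ = (2280.00)(95.00) + (2720.00)(207.00) = 779640.00 mm³
x̄ = 200000.00 / 5000.00 = 40.00 mm
ȳ = 779640.00 / 5000.00 = 155.93 mm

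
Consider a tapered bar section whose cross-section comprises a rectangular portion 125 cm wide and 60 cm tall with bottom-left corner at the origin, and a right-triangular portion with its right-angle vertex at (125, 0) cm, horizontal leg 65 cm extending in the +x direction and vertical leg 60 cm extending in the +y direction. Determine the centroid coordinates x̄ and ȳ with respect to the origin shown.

x̄ = 79.87 cm, ȳ = 27.94 cm

rectangular portion: A = 125 × 60 = 7500.00, centroid at (62.50, 30.00).
triangular portion: A = ½·65·60 = 1950.00, centroid at (146.67, 20.00).
ΣA = 9450.00 cm²
ΣAx̄ = (7500.00)(62.50) + (1950.00)(146.67) = 754750.00 cm³
ΣAȳ = (7500.00)(30.00) + (1950.00)(20.00) = 264000.00 cm³
x̄ = 754750.00 / 9450.00 = 79.87 cm
ȳ = 264000.00 / 9450.00 = 27.94 cm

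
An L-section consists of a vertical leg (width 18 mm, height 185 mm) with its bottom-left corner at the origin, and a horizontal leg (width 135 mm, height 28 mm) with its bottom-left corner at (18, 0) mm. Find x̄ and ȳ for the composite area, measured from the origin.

x̄ = 49.67 mm, ȳ = 50.77 mm

vertical leg: A = 18 × 185 = 3330.00, centroid at (9.00, 92.50).
horizontal leg: A = 135 × 28 = 3780.00, centroid at (85.50, 14.00).
ΣA = 7110.00 mm², ΣAx̄ = 353160.00 mm³, ΣAȳ = 360945.00 mm³.
x̄ = 353160.00/7110.00 = 49.67 mm; ȳ = 360945.00/7110.00 = 50.77 mm.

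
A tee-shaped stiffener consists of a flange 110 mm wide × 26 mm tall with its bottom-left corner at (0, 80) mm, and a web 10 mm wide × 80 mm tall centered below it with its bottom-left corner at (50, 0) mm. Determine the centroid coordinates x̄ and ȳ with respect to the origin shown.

x̄ = 55.00 mm, ȳ = 81.42 mm

web: A = 10 × 80 = 800.00, centroid at (55.00, 40.00).
flange: A = 110 × 26 = 2860.00, centroid at (55.00, 93.00).
ΣA = 3660.00 mm²
ΣAx̄ = (800.00)(55.00) + (2860.00)(55.00) = 201300.00 mm³
ΣAȳ = (800.00)(40.00) + (2860.00)(93.00) = 297980.00 mm³
x̄ = 201300.00 / 3660.00 = 55.00 mm
ȳ = 297980.00 / 3660.00 = 81.42 mm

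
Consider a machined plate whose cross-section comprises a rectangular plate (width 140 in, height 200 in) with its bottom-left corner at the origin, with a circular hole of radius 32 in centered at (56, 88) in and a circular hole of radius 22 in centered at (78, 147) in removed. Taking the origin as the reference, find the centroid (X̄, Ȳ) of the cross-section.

plate: A = 140 × 200 = 28000.00, centroid at (70.00, 100.00).
hole 1: A = −π·32² = -3216.99, centroid at (56.00, 88.00).
hole 2: A = −π·22² = -1520.53, centroid at (78.00, 147.00).
ΣA = 23262.48 in²
ΣAX̄ = (28000.00)(70.00) + (-3216.99)(56.00) + (-1520.53)(78.00) = 1661247.11 in³
ΣAȲ = (28000.00)(100.00) + (-3216.99)(88.00) + (-1520.53)(147.00) = 2293386.77 in³
X̄ = 1661247.11 / 23262.48 = 71.41 in
Ȳ = 2293386.77 / 23262.48 = 98.59 in

X̄ = 71.41 in, Ȳ = 98.59 in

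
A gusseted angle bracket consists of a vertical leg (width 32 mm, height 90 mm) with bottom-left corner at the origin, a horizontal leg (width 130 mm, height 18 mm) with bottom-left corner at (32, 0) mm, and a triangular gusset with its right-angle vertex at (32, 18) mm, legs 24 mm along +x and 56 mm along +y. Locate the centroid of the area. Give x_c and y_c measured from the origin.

x_c = 50.91 mm, y_c = 29.75 mm

vertical leg: A = 32 × 90 = 2880.00, centroid at (16.00, 45.00).
horizontal leg: A = 130 × 18 = 2340.00, centroid at (97.00, 9.00).
gusset: A = ½·24·56 = 672.00, centroid at (40.00, 36.67).
ΣA = 5892.00 mm²
ΣAx_c = (2880.00)(16.00) + (2340.00)(97.00) + (672.00)(40.00) = 299940.00 mm³
ΣAy_c = (2880.00)(45.00) + (2340.00)(9.00) + (672.00)(36.67) = 175300.00 mm³
x_c = 299940.00 / 5892.00 = 50.91 mm
y_c = 175300.00 / 5892.00 = 29.75 mm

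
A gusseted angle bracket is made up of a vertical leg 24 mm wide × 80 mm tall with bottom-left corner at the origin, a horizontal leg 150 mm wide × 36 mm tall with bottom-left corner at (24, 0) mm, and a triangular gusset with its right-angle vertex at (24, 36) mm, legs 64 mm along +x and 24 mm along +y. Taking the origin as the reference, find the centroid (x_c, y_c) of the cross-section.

Part | A | x̄ᵢ | ȳᵢ | A·x̄ᵢ | A·ȳᵢ
vertical leg | 1920.00 | 12.00 | 40.00 | 23040.00 | 76800.00
horizontal leg | 5400.00 | 99.00 | 18.00 | 534600.00 | 97200.00
gusset | 768.00 | 45.33 | 44.00 | 34816.00 | 33792.00
Σ | 8088.00 |  |  | 592456.00 | 207792.00
x_c = 592456.00 / 8088.00 = 73.25 mm
y_c = 207792.00 / 8088.00 = 25.69 mm

x_c = 73.25 mm, y_c = 25.69 mm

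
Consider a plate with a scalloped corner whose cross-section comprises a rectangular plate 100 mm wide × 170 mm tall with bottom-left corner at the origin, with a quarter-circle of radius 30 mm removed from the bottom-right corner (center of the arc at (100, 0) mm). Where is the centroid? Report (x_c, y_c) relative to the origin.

plate: A = 100 × 170 = 17000.00, centroid at (50.00, 85.00).
removed quarter-circle: A = −¼π·30² = -706.86, centroid at (87.27, 12.73).
ΣA = 16293.14 mm²
ΣAx_c = (17000.00)(50.00) + (-706.86)(87.27) = 788314.17 mm³
ΣAy_c = (17000.00)(85.00) + (-706.86)(12.73) = 1436000.00 mm³
x_c = 788314.17 / 16293.14 = 48.38 mm
y_c = 1436000.00 / 16293.14 = 88.14 mm

x_c = 48.38 mm, y_c = 88.14 mm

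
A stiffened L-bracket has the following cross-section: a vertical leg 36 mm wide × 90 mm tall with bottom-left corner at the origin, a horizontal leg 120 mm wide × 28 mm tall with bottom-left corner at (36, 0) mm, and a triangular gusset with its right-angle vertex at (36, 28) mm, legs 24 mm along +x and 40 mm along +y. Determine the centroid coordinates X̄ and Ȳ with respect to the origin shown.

X̄ = 56.78 mm, Ȳ = 30.04 mm

vertical leg: A = 36 × 90 = 3240.00, centroid at (18.00, 45.00).
horizontal leg: A = 120 × 28 = 3360.00, centroid at (96.00, 14.00).
gusset: A = ½·24·40 = 480.00, centroid at (44.00, 41.33).
ΣA = 7080.00 mm², ΣAX̄ = 402000.00 mm³, ΣAȲ = 212680.00 mm³.
X̄ = 402000.00/7080.00 = 56.78 mm; Ȳ = 212680.00/7080.00 = 30.04 mm.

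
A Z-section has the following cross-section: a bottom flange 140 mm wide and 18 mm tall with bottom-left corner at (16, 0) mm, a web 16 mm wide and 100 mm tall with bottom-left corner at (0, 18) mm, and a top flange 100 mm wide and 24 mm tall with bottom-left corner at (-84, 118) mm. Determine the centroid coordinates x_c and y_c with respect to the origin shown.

x_c = 22.69 mm, y_c = 68.02 mm

Part | A | x̄ᵢ | ȳᵢ | A·x̄ᵢ | A·ȳᵢ
bottom flange | 2520.00 | 86.00 | 9.00 | 216720.00 | 22680.00
web | 1600.00 | 8.00 | 68.00 | 12800.00 | 108800.00
top flange | 2400.00 | -34.00 | 130.00 | -81600.00 | 312000.00
Σ | 6520.00 |  |  | 147920.00 | 443480.00
x_c = 147920.00 / 6520.00 = 22.69 mm
y_c = 443480.00 / 6520.00 = 68.02 mm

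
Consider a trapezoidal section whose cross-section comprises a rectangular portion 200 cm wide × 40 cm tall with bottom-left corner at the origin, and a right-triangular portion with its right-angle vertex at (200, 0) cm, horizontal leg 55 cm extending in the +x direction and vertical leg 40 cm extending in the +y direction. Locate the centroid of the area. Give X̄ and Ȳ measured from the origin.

X̄ = 114.30 cm, Ȳ = 19.19 cm

Part | A | x̄ᵢ | ȳᵢ | A·x̄ᵢ | A·ȳᵢ
rectangular portion | 8000.00 | 100.00 | 20.00 | 800000.00 | 160000.00
triangular portion | 1100.00 | 218.33 | 13.33 | 240166.67 | 14666.67
Σ | 9100.00 |  |  | 1040166.67 | 174666.67
X̄ = 1040166.67 / 9100.00 = 114.30 cm
Ȳ = 174666.67 / 9100.00 = 19.19 cm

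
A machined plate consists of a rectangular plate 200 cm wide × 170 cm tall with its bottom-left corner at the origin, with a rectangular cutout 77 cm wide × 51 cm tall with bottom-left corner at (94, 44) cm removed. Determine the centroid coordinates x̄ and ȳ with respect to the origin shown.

x̄ = 95.76 cm, ȳ = 87.02 cm

Part | A | x̄ᵢ | ȳᵢ | A·x̄ᵢ | A·ȳᵢ
plate | 34000.00 | 100.00 | 85.00 | 3400000.00 | 2890000.00
hole | -3927.00 | 132.50 | 69.50 | -520327.50 | -272926.50
Σ | 30073.00 |  |  | 2879672.50 | 2617073.50
x̄ = 2879672.50 / 30073.00 = 95.76 cm
ȳ = 2617073.50 / 30073.00 = 87.02 cm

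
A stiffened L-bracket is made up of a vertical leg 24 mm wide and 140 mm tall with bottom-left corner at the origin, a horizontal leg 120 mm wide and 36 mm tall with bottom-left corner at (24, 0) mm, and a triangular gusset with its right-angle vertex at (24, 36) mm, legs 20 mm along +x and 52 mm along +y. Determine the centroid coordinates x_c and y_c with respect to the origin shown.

vertical leg: A = 24 × 140 = 3360.00, centroid at (12.00, 70.00).
horizontal leg: A = 120 × 36 = 4320.00, centroid at (84.00, 18.00).
gusset: A = ½·20·52 = 520.00, centroid at (30.67, 53.33).
ΣA = 8200.00 mm²
ΣAx_c = (3360.00)(12.00) + (4320.00)(84.00) + (520.00)(30.67) = 419146.67 mm³
ΣAy_c = (3360.00)(70.00) + (4320.00)(18.00) + (520.00)(53.33) = 340693.33 mm³
x_c = 419146.67 / 8200.00 = 51.12 mm
y_c = 340693.33 / 8200.00 = 41.55 mm

x_c = 51.12 mm, y_c = 41.55 mm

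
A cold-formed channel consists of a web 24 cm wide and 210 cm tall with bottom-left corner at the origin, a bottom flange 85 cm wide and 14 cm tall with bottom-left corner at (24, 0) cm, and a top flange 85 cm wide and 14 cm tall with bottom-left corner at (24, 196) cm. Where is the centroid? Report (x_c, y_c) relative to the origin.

x_c = 29.48 cm, y_c = 105.00 cm

web: A = 24 × 210 = 5040.00, centroid at (12.00, 105.00).
bottom flange: A = 85 × 14 = 1190.00, centroid at (66.50, 7.00).
top flange: A = 85 × 14 = 1190.00, centroid at (66.50, 203.00).
ΣA = 7420.00 cm², ΣAx_c = 218750.00 cm³, ΣAy_c = 779100.00 cm³.
x_c = 218750.00/7420.00 = 29.48 cm; y_c = 779100.00/7420.00 = 105.00 cm.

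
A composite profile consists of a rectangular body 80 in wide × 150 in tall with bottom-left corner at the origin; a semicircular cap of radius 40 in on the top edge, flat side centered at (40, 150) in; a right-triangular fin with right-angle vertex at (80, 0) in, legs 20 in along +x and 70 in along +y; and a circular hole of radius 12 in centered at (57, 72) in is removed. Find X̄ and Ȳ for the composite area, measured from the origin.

rectangular body: A = 80 × 150 = 12000.00, centroid at (40.00, 75.00).
semicircular top: A = ½π·40² = 2513.27, centroid at (40.00, 166.98).
triangular fin: A = ½·20·70 = 700.00, centroid at (86.67, 23.33).
hole: A = −π·12² = -452.39, centroid at (57.00, 72.00).
ΣA = 14760.88 in²
ΣAX̄ = (12000.00)(40.00) + (2513.27)(40.00) + (700.00)(86.67) + (-452.39)(57.00) = 615411.44 in³
ΣAȲ = (12000.00)(75.00) + (2513.27)(166.98) + (700.00)(23.33) + (-452.39)(72.00) = 1303419.09 in³
X̄ = 615411.44 / 14760.88 = 41.69 in
Ȳ = 1303419.09 / 14760.88 = 88.30 in

X̄ = 41.69 in, Ȳ = 88.30 in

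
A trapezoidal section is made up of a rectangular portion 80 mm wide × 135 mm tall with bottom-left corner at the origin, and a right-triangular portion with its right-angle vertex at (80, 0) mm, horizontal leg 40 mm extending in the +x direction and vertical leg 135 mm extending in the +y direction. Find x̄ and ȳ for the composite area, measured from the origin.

rectangular portion: A = 80 × 135 = 10800.00, centroid at (40.00, 67.50).
triangular portion: A = ½·40·135 = 2700.00, centroid at (93.33, 45.00).
ΣA = 13500.00 mm²
ΣAx̄ = (10800.00)(40.00) + (2700.00)(93.33) = 684000.00 mm³
ΣAȳ = (10800.00)(67.50) + (2700.00)(45.00) = 850500.00 mm³
x̄ = 684000.00 / 13500.00 = 50.67 mm
ȳ = 850500.00 / 13500.00 = 63.00 mm

x̄ = 50.67 mm, ȳ = 63.00 mm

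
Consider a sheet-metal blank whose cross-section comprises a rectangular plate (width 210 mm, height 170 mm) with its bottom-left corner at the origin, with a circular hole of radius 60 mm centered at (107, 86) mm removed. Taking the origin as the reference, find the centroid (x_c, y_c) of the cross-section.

x_c = 104.07 mm, y_c = 84.54 mm

Part | A | x̄ᵢ | ȳᵢ | A·x̄ᵢ | A·ȳᵢ
plate | 35700.00 | 105.00 | 85.00 | 3748500.00 | 3034500.00
hole | -11309.73 | 107.00 | 86.00 | -1210141.49 | -972637.09
Σ | 24390.27 |  |  | 2538358.51 | 2061862.91
x_c = 2538358.51 / 24390.27 = 104.07 mm
y_c = 2061862.91 / 24390.27 = 84.54 mm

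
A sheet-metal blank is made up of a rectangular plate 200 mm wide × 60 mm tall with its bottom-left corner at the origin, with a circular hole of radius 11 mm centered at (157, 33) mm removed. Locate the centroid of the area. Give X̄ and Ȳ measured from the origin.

X̄ = 98.14 mm, Ȳ = 29.90 mm

plate: A = 200 × 60 = 12000.00, centroid at (100.00, 30.00).
hole: A = −π·11² = -380.13, centroid at (157.00, 33.00).
ΣA = 11619.87 mm²
ΣAX̄ = (12000.00)(100.00) + (-380.13)(157.00) = 1140319.16 mm³
ΣAȲ = (12000.00)(30.00) + (-380.13)(33.00) = 347455.62 mm³
X̄ = 1140319.16 / 11619.87 = 98.14 mm
Ȳ = 347455.62 / 11619.87 = 29.90 mm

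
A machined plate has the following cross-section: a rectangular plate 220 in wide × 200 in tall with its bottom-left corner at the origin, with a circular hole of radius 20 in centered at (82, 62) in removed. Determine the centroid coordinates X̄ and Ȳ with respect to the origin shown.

X̄ = 110.82 in, Ȳ = 101.12 in

Part | A | x̄ᵢ | ȳᵢ | A·x̄ᵢ | A·ȳᵢ
plate | 44000.00 | 110.00 | 100.00 | 4840000.00 | 4400000.00
hole | -1256.64 | 82.00 | 62.00 | -103044.24 | -77911.50
Σ | 42743.36 |  |  | 4736955.76 | 4322088.50
X̄ = 4736955.76 / 42743.36 = 110.82 in
Ȳ = 4322088.50 / 42743.36 = 101.12 in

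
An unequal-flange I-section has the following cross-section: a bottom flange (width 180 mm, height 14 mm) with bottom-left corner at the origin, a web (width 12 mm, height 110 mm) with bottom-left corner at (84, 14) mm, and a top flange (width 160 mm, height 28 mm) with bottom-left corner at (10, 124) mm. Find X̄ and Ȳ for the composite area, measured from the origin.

X̄ = 90.00 mm, Ȳ = 87.38 mm

bottom flange: A = 180 × 14 = 2520.00, centroid at (90.00, 7.00).
web: A = 12 × 110 = 1320.00, centroid at (90.00, 69.00).
top flange: A = 160 × 28 = 4480.00, centroid at (90.00, 138.00).
ΣA = 8320.00 mm²
ΣAX̄ = (2520.00)(90.00) + (1320.00)(90.00) + (4480.00)(90.00) = 748800.00 mm³
ΣAȲ = (2520.00)(7.00) + (1320.00)(69.00) + (4480.00)(138.00) = 726960.00 mm³
X̄ = 748800.00 / 8320.00 = 90.00 mm
Ȳ = 726960.00 / 8320.00 = 87.38 mm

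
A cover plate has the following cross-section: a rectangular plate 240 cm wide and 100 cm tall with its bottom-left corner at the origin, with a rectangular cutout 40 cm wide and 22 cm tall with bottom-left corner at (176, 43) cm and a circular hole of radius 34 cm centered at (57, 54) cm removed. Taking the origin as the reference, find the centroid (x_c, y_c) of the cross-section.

plate: A = 240 × 100 = 24000.00, centroid at (120.00, 50.00).
hole 1: A = −(40 × 22) = -880.00, centroid at (196.00, 54.00).
hole 2: A = −π·34² = -3631.68, centroid at (57.00, 54.00).
ΣA = 19488.32 cm²
ΣAx_c = (24000.00)(120.00) + (-880.00)(196.00) + (-3631.68)(57.00) = 2500514.18 cm³
ΣAy_c = (24000.00)(50.00) + (-880.00)(54.00) + (-3631.68)(54.00) = 956369.22 cm³
x_c = 2500514.18 / 19488.32 = 128.31 cm
y_c = 956369.22 / 19488.32 = 49.07 cm

x_c = 128.31 cm, y_c = 49.07 cm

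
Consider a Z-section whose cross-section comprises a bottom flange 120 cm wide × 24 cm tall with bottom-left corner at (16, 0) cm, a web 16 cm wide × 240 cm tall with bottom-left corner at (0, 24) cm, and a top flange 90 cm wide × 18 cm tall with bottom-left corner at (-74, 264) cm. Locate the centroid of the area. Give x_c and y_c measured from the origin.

x_c = 24.29 cm, y_c = 123.47 cm

Part | A | x̄ᵢ | ȳᵢ | A·x̄ᵢ | A·ȳᵢ
bottom flange | 2880.00 | 76.00 | 12.00 | 218880.00 | 34560.00
web | 3840.00 | 8.00 | 144.00 | 30720.00 | 552960.00
top flange | 1620.00 | -29.00 | 273.00 | -46980.00 | 442260.00
Σ | 8340.00 |  |  | 202620.00 | 1029780.00
x_c = 202620.00 / 8340.00 = 24.29 cm
y_c = 1029780.00 / 8340.00 = 123.47 cm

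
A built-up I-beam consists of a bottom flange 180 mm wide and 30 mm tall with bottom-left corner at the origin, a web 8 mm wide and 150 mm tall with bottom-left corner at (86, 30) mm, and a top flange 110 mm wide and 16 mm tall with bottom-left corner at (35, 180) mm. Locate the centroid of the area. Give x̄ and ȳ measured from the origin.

x̄ = 90.00 mm, ȳ = 64.34 mm

bottom flange: A = 180 × 30 = 5400.00, centroid at (90.00, 15.00).
web: A = 8 × 150 = 1200.00, centroid at (90.00, 105.00).
top flange: A = 110 × 16 = 1760.00, centroid at (90.00, 188.00).
ΣA = 8360.00 mm²
ΣAx̄ = (5400.00)(90.00) + (1200.00)(90.00) + (1760.00)(90.00) = 752400.00 mm³
ΣAȳ = (5400.00)(15.00) + (1200.00)(105.00) + (1760.00)(188.00) = 537880.00 mm³
x̄ = 752400.00 / 8360.00 = 90.00 mm
ȳ = 537880.00 / 8360.00 = 64.34 mm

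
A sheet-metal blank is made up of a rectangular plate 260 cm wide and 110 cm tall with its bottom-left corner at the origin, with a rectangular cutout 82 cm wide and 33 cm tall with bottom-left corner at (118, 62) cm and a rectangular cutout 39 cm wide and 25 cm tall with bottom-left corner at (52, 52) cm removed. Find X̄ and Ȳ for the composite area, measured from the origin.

plate: A = 260 × 110 = 28600.00, centroid at (130.00, 55.00).
hole 1: A = −(82 × 33) = -2706.00, centroid at (159.00, 78.50).
hole 2: A = −(39 × 25) = -975.00, centroid at (71.50, 64.50).
ΣA = 24919.00 cm², ΣAX̄ = 3218033.50 cm³, ΣAȲ = 1297691.50 cm³.
X̄ = 3218033.50/24919.00 = 129.14 cm; Ȳ = 1297691.50/24919.00 = 52.08 cm.

X̄ = 129.14 cm, Ȳ = 52.08 cm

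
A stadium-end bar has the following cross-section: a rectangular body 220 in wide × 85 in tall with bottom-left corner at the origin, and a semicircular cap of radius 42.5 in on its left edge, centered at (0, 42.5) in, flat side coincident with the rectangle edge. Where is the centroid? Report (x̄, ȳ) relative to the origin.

Part | A | x̄ᵢ | ȳᵢ | A·x̄ᵢ | A·ȳᵢ
rectangular body | 18700.00 | 110.00 | 42.50 | 2057000.00 | 794750.00
semicircular end | 2837.25 | -18.04 | 42.50 | -51177.08 | 120583.16
Σ | 21537.25 |  |  | 2005822.92 | 915333.16
x̄ = 2005822.92 / 21537.25 = 93.13 in
ȳ = 915333.16 / 21537.25 = 42.50 in

x̄ = 93.13 in, ȳ = 42.50 in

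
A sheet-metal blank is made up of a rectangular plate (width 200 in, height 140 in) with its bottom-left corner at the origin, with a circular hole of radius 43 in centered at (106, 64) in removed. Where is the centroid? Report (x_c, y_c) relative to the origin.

x_c = 98.43 in, y_c = 71.57 in

Part | A | x̄ᵢ | ȳᵢ | A·x̄ᵢ | A·ȳᵢ
plate | 28000.00 | 100.00 | 70.00 | 2800000.00 | 1960000.00
hole | -5808.80 | 106.00 | 64.00 | -615733.31 | -371763.51
Σ | 22191.20 |  |  | 2184266.69 | 1588236.49
x_c = 2184266.69 / 22191.20 = 98.43 in
y_c = 1588236.49 / 22191.20 = 71.57 in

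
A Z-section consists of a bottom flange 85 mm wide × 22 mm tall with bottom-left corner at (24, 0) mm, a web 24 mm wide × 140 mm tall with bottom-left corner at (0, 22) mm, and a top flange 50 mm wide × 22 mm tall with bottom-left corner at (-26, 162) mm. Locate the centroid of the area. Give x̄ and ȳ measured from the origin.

bottom flange: A = 85 × 22 = 1870.00, centroid at (66.50, 11.00).
web: A = 24 × 140 = 3360.00, centroid at (12.00, 92.00).
top flange: A = 50 × 22 = 1100.00, centroid at (-1.00, 173.00).
ΣA = 6330.00 mm², ΣAx̄ = 163575.00 mm³, ΣAȳ = 519990.00 mm³.
x̄ = 163575.00/6330.00 = 25.84 mm; ȳ = 519990.00/6330.00 = 82.15 mm.

x̄ = 25.84 mm, ȳ = 82.15 mm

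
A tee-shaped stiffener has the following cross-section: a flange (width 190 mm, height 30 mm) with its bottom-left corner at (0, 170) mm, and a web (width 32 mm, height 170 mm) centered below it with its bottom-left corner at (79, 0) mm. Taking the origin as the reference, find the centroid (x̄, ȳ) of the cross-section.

x̄ = 95.00 mm, ȳ = 136.17 mm

Part | A | x̄ᵢ | ȳᵢ | A·x̄ᵢ | A·ȳᵢ
web | 5440.00 | 95.00 | 85.00 | 516800.00 | 462400.00
flange | 5700.00 | 95.00 | 185.00 | 541500.00 | 1054500.00
Σ | 11140.00 |  |  | 1058300.00 | 1516900.00
x̄ = 1058300.00 / 11140.00 = 95.00 mm
ȳ = 1516900.00 / 11140.00 = 136.17 mm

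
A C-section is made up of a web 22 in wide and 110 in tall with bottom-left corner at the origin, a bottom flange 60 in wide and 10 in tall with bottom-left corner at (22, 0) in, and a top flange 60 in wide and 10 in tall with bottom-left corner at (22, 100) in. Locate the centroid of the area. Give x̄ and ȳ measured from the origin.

web: A = 22 × 110 = 2420.00, centroid at (11.00, 55.00).
bottom flange: A = 60 × 10 = 600.00, centroid at (52.00, 5.00).
top flange: A = 60 × 10 = 600.00, centroid at (52.00, 105.00).
ΣA = 3620.00 in²
ΣAx̄ = (2420.00)(11.00) + (600.00)(52.00) + (600.00)(52.00) = 89020.00 in³
ΣAȳ = (2420.00)(55.00) + (600.00)(5.00) + (600.00)(105.00) = 199100.00 in³
x̄ = 89020.00 / 3620.00 = 24.59 in
ȳ = 199100.00 / 3620.00 = 55.00 in

x̄ = 24.59 in, ȳ = 55.00 in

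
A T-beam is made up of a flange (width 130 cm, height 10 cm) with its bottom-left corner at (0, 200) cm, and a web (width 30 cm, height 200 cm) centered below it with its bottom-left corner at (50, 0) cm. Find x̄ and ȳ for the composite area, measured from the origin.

x̄ = 65.00 cm, ȳ = 118.70 cm

Part | A | x̄ᵢ | ȳᵢ | A·x̄ᵢ | A·ȳᵢ
web | 6000.00 | 65.00 | 100.00 | 390000.00 | 600000.00
flange | 1300.00 | 65.00 | 205.00 | 84500.00 | 266500.00
Σ | 7300.00 |  |  | 474500.00 | 866500.00
x̄ = 474500.00 / 7300.00 = 65.00 cm
ȳ = 866500.00 / 7300.00 = 118.70 cm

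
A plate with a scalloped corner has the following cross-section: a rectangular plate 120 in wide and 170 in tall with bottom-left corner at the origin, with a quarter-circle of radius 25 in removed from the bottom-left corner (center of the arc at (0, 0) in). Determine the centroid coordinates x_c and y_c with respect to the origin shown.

plate: A = 120 × 170 = 20400.00, centroid at (60.00, 85.00).
removed quarter-circle: A = −¼π·25² = -490.87, centroid at (10.61, 10.61).
ΣA = 19909.13 in²
ΣAx_c = (20400.00)(60.00) + (-490.87)(10.61) = 1218791.67 in³
ΣAy_c = (20400.00)(85.00) + (-490.87)(10.61) = 1728791.67 in³
x_c = 1218791.67 / 19909.13 = 61.22 in
y_c = 1728791.67 / 19909.13 = 86.83 in

x_c = 61.22 in, y_c = 86.83 in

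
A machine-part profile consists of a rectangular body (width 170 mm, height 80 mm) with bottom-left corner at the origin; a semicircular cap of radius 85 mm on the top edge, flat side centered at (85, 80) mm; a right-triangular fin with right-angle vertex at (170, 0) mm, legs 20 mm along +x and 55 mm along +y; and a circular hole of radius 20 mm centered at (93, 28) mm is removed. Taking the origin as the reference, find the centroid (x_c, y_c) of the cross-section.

rectangular body: A = 170 × 80 = 13600.00, centroid at (85.00, 40.00).
semicircular top: A = ½π·85² = 11349.00, centroid at (85.00, 116.08).
triangular fin: A = ½·20·55 = 550.00, centroid at (176.67, 18.33).
hole: A = −π·20² = -1256.64, centroid at (93.00, 28.00).
ΣA = 24242.37 mm²
ΣAx_c = (13600.00)(85.00) + (11349.00)(85.00) + (550.00)(176.67) + (-1256.64)(93.00) = 2100964.71 mm³
ΣAy_c = (13600.00)(40.00) + (11349.00)(116.08) + (550.00)(18.33) + (-1256.64)(28.00) = 1836234.44 mm³
x_c = 2100964.71 / 24242.37 = 86.67 mm
y_c = 1836234.44 / 24242.37 = 75.74 mm

x_c = 86.67 mm, y_c = 75.74 mm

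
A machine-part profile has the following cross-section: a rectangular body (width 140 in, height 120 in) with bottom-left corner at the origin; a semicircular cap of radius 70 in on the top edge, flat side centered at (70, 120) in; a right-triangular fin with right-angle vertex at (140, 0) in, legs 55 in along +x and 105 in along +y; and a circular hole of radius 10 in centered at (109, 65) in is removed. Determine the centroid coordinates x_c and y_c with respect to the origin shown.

x_c = 78.97 in, y_c = 82.78 in

Part | A | x̄ᵢ | ȳᵢ | A·x̄ᵢ | A·ȳᵢ
rectangular body | 16800.00 | 70.00 | 60.00 | 1176000.00 | 1008000.00
semicircular top | 7696.90 | 70.00 | 149.71 | 538783.14 | 1152294.91
triangular fin | 2887.50 | 158.33 | 35.00 | 457187.50 | 101062.50
hole | -314.16 | 109.00 | 65.00 | -34243.36 | -20420.35
Σ | 27070.24 |  |  | 2137727.28 | 2240937.05
x_c = 2137727.28 / 27070.24 = 78.97 in
y_c = 2240937.05 / 27070.24 = 82.78 in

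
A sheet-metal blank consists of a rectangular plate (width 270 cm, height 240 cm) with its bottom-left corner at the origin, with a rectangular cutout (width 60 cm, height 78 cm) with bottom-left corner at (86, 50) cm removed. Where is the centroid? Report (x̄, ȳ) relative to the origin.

x̄ = 136.48 cm, ȳ = 122.41 cm

Part | A | x̄ᵢ | ȳᵢ | A·x̄ᵢ | A·ȳᵢ
plate | 64800.00 | 135.00 | 120.00 | 8748000.00 | 7776000.00
hole | -4680.00 | 116.00 | 89.00 | -542880.00 | -416520.00
Σ | 60120.00 |  |  | 8205120.00 | 7359480.00
x̄ = 8205120.00 / 60120.00 = 136.48 cm
ȳ = 7359480.00 / 60120.00 = 122.41 cm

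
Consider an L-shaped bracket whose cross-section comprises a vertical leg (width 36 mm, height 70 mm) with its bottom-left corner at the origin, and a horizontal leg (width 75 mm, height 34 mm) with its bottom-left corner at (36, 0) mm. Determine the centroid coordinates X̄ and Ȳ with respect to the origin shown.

X̄ = 45.91 mm, Ȳ = 25.95 mm

Part | A | x̄ᵢ | ȳᵢ | A·x̄ᵢ | A·ȳᵢ
vertical leg | 2520.00 | 18.00 | 35.00 | 45360.00 | 88200.00
horizontal leg | 2550.00 | 73.50 | 17.00 | 187425.00 | 43350.00
Σ | 5070.00 |  |  | 232785.00 | 131550.00
X̄ = 232785.00 / 5070.00 = 45.91 mm
Ȳ = 131550.00 / 5070.00 = 25.95 mm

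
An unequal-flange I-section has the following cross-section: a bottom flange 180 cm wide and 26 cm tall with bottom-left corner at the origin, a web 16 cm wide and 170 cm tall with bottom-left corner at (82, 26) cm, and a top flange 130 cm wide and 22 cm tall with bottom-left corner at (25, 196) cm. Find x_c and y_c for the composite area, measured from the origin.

bottom flange: A = 180 × 26 = 4680.00, centroid at (90.00, 13.00).
web: A = 16 × 170 = 2720.00, centroid at (90.00, 111.00).
top flange: A = 130 × 22 = 2860.00, centroid at (90.00, 207.00).
ΣA = 10260.00 cm²
ΣAx_c = (4680.00)(90.00) + (2720.00)(90.00) + (2860.00)(90.00) = 923400.00 cm³
ΣAy_c = (4680.00)(13.00) + (2720.00)(111.00) + (2860.00)(207.00) = 954780.00 cm³
x_c = 923400.00 / 10260.00 = 90.00 cm
y_c = 954780.00 / 10260.00 = 93.06 cm

x_c = 90.00 cm, y_c = 93.06 cm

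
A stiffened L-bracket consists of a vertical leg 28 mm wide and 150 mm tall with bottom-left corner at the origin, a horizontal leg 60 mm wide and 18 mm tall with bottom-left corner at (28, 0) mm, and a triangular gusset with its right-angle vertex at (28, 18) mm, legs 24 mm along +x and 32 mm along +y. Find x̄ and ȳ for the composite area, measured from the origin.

x̄ = 23.88 mm, ȳ = 59.27 mm

vertical leg: A = 28 × 150 = 4200.00, centroid at (14.00, 75.00).
horizontal leg: A = 60 × 18 = 1080.00, centroid at (58.00, 9.00).
gusset: A = ½·24·32 = 384.00, centroid at (36.00, 28.67).
ΣA = 5664.00 mm²
ΣAx̄ = (4200.00)(14.00) + (1080.00)(58.00) + (384.00)(36.00) = 135264.00 mm³
ΣAȳ = (4200.00)(75.00) + (1080.00)(9.00) + (384.00)(28.67) = 335728.00 mm³
x̄ = 135264.00 / 5664.00 = 23.88 mm
ȳ = 335728.00 / 5664.00 = 59.27 mm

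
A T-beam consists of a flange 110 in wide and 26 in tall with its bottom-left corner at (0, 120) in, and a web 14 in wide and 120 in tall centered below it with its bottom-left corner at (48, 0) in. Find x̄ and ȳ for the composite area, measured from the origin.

web: A = 14 × 120 = 1680.00, centroid at (55.00, 60.00).
flange: A = 110 × 26 = 2860.00, centroid at (55.00, 133.00).
ΣA = 4540.00 in²
ΣAx̄ = (1680.00)(55.00) + (2860.00)(55.00) = 249700.00 in³
ΣAȳ = (1680.00)(60.00) + (2860.00)(133.00) = 481180.00 in³
x̄ = 249700.00 / 4540.00 = 55.00 in
ȳ = 481180.00 / 4540.00 = 105.99 in

x̄ = 55.00 in, ȳ = 105.99 in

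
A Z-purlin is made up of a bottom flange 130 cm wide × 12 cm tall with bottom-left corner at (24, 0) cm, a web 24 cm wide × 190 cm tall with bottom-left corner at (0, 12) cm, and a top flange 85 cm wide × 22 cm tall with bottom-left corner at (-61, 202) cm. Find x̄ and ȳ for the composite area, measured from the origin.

x̄ = 19.90 cm, ȳ = 112.09 cm

bottom flange: A = 130 × 12 = 1560.00, centroid at (89.00, 6.00).
web: A = 24 × 190 = 4560.00, centroid at (12.00, 107.00).
top flange: A = 85 × 22 = 1870.00, centroid at (-18.50, 213.00).
ΣA = 7990.00 cm², ΣAx̄ = 158965.00 cm³, ΣAȳ = 895590.00 cm³.
x̄ = 158965.00/7990.00 = 19.90 cm; ȳ = 895590.00/7990.00 = 112.09 cm.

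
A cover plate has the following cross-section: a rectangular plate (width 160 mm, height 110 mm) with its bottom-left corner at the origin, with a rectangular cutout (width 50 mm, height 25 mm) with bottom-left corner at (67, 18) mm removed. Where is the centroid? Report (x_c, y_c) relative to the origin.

x_c = 79.08 mm, y_c = 56.87 mm

Part | A | x̄ᵢ | ȳᵢ | A·x̄ᵢ | A·ȳᵢ
plate | 17600.00 | 80.00 | 55.00 | 1408000.00 | 968000.00
hole | -1250.00 | 92.00 | 30.50 | -115000.00 | -38125.00
Σ | 16350.00 |  |  | 1293000.00 | 929875.00
x_c = 1293000.00 / 16350.00 = 79.08 mm
y_c = 929875.00 / 16350.00 = 56.87 mm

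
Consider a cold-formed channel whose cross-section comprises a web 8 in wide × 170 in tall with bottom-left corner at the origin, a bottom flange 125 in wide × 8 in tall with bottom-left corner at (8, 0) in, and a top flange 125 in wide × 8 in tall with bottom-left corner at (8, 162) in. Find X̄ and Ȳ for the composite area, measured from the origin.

X̄ = 43.58 in, Ȳ = 85.00 in

web: A = 8 × 170 = 1360.00, centroid at (4.00, 85.00).
bottom flange: A = 125 × 8 = 1000.00, centroid at (70.50, 4.00).
top flange: A = 125 × 8 = 1000.00, centroid at (70.50, 166.00).
ΣA = 3360.00 in²
ΣAX̄ = (1360.00)(4.00) + (1000.00)(70.50) + (1000.00)(70.50) = 146440.00 in³
ΣAȲ = (1360.00)(85.00) + (1000.00)(4.00) + (1000.00)(166.00) = 285600.00 in³
X̄ = 146440.00 / 3360.00 = 43.58 in
Ȳ = 285600.00 / 3360.00 = 85.00 in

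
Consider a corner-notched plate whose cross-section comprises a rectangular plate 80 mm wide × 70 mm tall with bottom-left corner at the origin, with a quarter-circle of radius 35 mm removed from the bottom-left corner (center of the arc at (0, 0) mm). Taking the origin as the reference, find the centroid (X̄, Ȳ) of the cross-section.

X̄ = 45.22 mm, Ȳ = 39.18 mm

plate: A = 80 × 70 = 5600.00, centroid at (40.00, 35.00).
removed quarter-circle: A = −¼π·35² = -962.11, centroid at (14.85, 14.85).
ΣA = 4637.89 mm², ΣAX̄ = 209708.33 mm³, ΣAȲ = 181708.33 mm³.
X̄ = 209708.33/4637.89 = 45.22 mm; Ȳ = 181708.33/4637.89 = 39.18 mm.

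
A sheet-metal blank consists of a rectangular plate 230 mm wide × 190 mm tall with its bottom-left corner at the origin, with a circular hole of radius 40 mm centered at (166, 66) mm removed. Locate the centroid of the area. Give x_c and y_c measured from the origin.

Part | A | x̄ᵢ | ȳᵢ | A·x̄ᵢ | A·ȳᵢ
plate | 43700.00 | 115.00 | 95.00 | 5025500.00 | 4151500.00
hole | -5026.55 | 166.00 | 66.00 | -834407.01 | -331752.18
Σ | 38673.45 |  |  | 4191092.99 | 3819747.82
x_c = 4191092.99 / 38673.45 = 108.37 mm
y_c = 3819747.82 / 38673.45 = 98.77 mm

x_c = 108.37 mm, y_c = 98.77 mm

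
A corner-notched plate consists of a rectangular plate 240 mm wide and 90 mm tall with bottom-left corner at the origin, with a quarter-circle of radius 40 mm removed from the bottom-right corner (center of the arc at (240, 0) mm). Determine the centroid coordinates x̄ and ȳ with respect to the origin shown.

Part | A | x̄ᵢ | ȳᵢ | A·x̄ᵢ | A·ȳᵢ
plate | 21600.00 | 120.00 | 45.00 | 2592000.00 | 972000.00
removed quarter-circle | -1256.64 | 223.02 | 16.98 | -280259.56 | -21333.33
Σ | 20343.36 |  |  | 2311740.44 | 950666.67
x̄ = 2311740.44 / 20343.36 = 113.64 mm
ȳ = 950666.67 / 20343.36 = 46.73 mm

x̄ = 113.64 mm, ȳ = 46.73 mm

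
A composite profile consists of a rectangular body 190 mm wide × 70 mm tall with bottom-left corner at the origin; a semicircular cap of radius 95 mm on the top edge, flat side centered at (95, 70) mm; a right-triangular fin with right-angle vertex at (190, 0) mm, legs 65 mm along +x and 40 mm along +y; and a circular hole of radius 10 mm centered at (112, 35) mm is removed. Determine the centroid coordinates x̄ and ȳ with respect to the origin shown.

x̄ = 100.14 mm, ȳ = 71.53 mm

Part | A | x̄ᵢ | ȳᵢ | A·x̄ᵢ | A·ȳᵢ
rectangular body | 13300.00 | 95.00 | 35.00 | 1263500.00 | 465500.00
semicircular top | 14176.44 | 95.00 | 110.32 | 1346761.50 | 1563933.91
triangular fin | 1300.00 | 211.67 | 13.33 | 275166.67 | 17333.33
hole | -314.16 | 112.00 | 35.00 | -35185.84 | -10995.57
Σ | 28462.28 |  |  | 2850242.33 | 2035771.67
x̄ = 2850242.33 / 28462.28 = 100.14 mm
ȳ = 2035771.67 / 28462.28 = 71.53 mm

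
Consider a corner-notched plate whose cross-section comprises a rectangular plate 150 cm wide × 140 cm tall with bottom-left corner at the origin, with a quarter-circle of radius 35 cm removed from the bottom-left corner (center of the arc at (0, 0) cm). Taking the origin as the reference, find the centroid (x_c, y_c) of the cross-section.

Part | A | x̄ᵢ | ȳᵢ | A·x̄ᵢ | A·ȳᵢ
plate | 21000.00 | 75.00 | 70.00 | 1575000.00 | 1470000.00
removed quarter-circle | -962.11 | 14.85 | 14.85 | -14291.67 | -14291.67
Σ | 20037.89 |  |  | 1560708.33 | 1455708.33
x_c = 1560708.33 / 20037.89 = 77.89 cm
y_c = 1455708.33 / 20037.89 = 72.65 cm

x_c = 77.89 cm, y_c = 72.65 cm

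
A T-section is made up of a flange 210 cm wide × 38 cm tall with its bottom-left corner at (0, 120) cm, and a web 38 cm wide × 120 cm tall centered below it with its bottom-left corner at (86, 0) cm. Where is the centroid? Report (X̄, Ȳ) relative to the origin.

X̄ = 105.00 cm, Ȳ = 110.27 cm

web: A = 38 × 120 = 4560.00, centroid at (105.00, 60.00).
flange: A = 210 × 38 = 7980.00, centroid at (105.00, 139.00).
ΣA = 12540.00 cm²
ΣAX̄ = (4560.00)(105.00) + (7980.00)(105.00) = 1316700.00 cm³
ΣAȲ = (4560.00)(60.00) + (7980.00)(139.00) = 1382820.00 cm³
X̄ = 1316700.00 / 12540.00 = 105.00 cm
Ȳ = 1382820.00 / 12540.00 = 110.27 cm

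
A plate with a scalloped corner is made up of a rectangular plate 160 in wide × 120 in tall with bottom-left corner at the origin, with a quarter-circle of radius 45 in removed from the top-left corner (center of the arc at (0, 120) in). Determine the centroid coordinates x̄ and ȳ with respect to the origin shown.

plate: A = 160 × 120 = 19200.00, centroid at (80.00, 60.00).
removed quarter-circle: A = −¼π·45² = -1590.43, centroid at (19.10, 100.90).
ΣA = 17609.57 in²
ΣAx̄ = (19200.00)(80.00) + (-1590.43)(19.10) = 1505625.00 in³
ΣAȳ = (19200.00)(60.00) + (-1590.43)(100.90) = 991523.25 in³
x̄ = 1505625.00 / 17609.57 = 85.50 in
ȳ = 991523.25 / 17609.57 = 56.31 in

x̄ = 85.50 in, ȳ = 56.31 in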